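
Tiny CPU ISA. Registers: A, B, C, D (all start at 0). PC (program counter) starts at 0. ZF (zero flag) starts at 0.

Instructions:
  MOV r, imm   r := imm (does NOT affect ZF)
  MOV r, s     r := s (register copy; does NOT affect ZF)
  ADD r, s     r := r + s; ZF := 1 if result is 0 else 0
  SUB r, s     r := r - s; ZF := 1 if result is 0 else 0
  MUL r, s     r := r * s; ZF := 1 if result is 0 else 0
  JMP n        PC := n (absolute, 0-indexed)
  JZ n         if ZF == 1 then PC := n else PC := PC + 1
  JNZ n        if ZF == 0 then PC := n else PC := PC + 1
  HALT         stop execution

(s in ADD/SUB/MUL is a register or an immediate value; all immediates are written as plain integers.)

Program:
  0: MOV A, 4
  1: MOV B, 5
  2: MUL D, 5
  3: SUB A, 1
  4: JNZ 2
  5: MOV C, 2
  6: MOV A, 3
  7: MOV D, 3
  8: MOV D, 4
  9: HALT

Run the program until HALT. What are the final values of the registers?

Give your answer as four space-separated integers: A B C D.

Answer: 3 5 2 4

Derivation:
Step 1: PC=0 exec 'MOV A, 4'. After: A=4 B=0 C=0 D=0 ZF=0 PC=1
Step 2: PC=1 exec 'MOV B, 5'. After: A=4 B=5 C=0 D=0 ZF=0 PC=2
Step 3: PC=2 exec 'MUL D, 5'. After: A=4 B=5 C=0 D=0 ZF=1 PC=3
Step 4: PC=3 exec 'SUB A, 1'. After: A=3 B=5 C=0 D=0 ZF=0 PC=4
Step 5: PC=4 exec 'JNZ 2'. After: A=3 B=5 C=0 D=0 ZF=0 PC=2
Step 6: PC=2 exec 'MUL D, 5'. After: A=3 B=5 C=0 D=0 ZF=1 PC=3
Step 7: PC=3 exec 'SUB A, 1'. After: A=2 B=5 C=0 D=0 ZF=0 PC=4
Step 8: PC=4 exec 'JNZ 2'. After: A=2 B=5 C=0 D=0 ZF=0 PC=2
Step 9: PC=2 exec 'MUL D, 5'. After: A=2 B=5 C=0 D=0 ZF=1 PC=3
Step 10: PC=3 exec 'SUB A, 1'. After: A=1 B=5 C=0 D=0 ZF=0 PC=4
Step 11: PC=4 exec 'JNZ 2'. After: A=1 B=5 C=0 D=0 ZF=0 PC=2
Step 12: PC=2 exec 'MUL D, 5'. After: A=1 B=5 C=0 D=0 ZF=1 PC=3
Step 13: PC=3 exec 'SUB A, 1'. After: A=0 B=5 C=0 D=0 ZF=1 PC=4
Step 14: PC=4 exec 'JNZ 2'. After: A=0 B=5 C=0 D=0 ZF=1 PC=5
Step 15: PC=5 exec 'MOV C, 2'. After: A=0 B=5 C=2 D=0 ZF=1 PC=6
Step 16: PC=6 exec 'MOV A, 3'. After: A=3 B=5 C=2 D=0 ZF=1 PC=7
Step 17: PC=7 exec 'MOV D, 3'. After: A=3 B=5 C=2 D=3 ZF=1 PC=8
Step 18: PC=8 exec 'MOV D, 4'. After: A=3 B=5 C=2 D=4 ZF=1 PC=9
Step 19: PC=9 exec 'HALT'. After: A=3 B=5 C=2 D=4 ZF=1 PC=9 HALTED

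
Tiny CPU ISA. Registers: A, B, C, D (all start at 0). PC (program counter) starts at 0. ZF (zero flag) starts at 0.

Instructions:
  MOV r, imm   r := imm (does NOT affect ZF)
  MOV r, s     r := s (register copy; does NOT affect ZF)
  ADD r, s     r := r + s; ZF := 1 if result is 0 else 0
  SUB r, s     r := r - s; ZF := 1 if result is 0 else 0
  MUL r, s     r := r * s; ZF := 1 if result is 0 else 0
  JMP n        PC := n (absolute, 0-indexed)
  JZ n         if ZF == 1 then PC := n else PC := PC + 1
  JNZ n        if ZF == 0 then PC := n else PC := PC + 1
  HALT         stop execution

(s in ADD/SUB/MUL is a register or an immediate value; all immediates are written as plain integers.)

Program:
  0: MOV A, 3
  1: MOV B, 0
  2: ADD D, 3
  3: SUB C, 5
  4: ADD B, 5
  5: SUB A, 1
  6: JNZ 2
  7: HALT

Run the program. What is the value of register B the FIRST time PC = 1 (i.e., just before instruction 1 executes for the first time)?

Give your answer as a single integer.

Step 1: PC=0 exec 'MOV A, 3'. After: A=3 B=0 C=0 D=0 ZF=0 PC=1
First time PC=1: B=0

0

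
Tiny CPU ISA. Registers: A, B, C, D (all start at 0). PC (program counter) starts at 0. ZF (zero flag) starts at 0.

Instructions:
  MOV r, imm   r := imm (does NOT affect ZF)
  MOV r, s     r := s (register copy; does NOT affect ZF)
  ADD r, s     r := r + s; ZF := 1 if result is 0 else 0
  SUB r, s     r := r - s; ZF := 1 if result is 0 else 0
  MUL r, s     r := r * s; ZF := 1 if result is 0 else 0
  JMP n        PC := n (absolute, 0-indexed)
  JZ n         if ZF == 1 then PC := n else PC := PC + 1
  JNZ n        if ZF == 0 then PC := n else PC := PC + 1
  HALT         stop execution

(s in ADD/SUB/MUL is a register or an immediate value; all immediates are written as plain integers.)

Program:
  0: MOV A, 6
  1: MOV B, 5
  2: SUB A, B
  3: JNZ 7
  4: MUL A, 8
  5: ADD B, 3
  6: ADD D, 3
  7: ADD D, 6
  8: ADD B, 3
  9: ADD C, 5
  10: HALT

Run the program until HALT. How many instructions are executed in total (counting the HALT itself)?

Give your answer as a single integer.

Step 1: PC=0 exec 'MOV A, 6'. After: A=6 B=0 C=0 D=0 ZF=0 PC=1
Step 2: PC=1 exec 'MOV B, 5'. After: A=6 B=5 C=0 D=0 ZF=0 PC=2
Step 3: PC=2 exec 'SUB A, B'. After: A=1 B=5 C=0 D=0 ZF=0 PC=3
Step 4: PC=3 exec 'JNZ 7'. After: A=1 B=5 C=0 D=0 ZF=0 PC=7
Step 5: PC=7 exec 'ADD D, 6'. After: A=1 B=5 C=0 D=6 ZF=0 PC=8
Step 6: PC=8 exec 'ADD B, 3'. After: A=1 B=8 C=0 D=6 ZF=0 PC=9
Step 7: PC=9 exec 'ADD C, 5'. After: A=1 B=8 C=5 D=6 ZF=0 PC=10
Step 8: PC=10 exec 'HALT'. After: A=1 B=8 C=5 D=6 ZF=0 PC=10 HALTED
Total instructions executed: 8

Answer: 8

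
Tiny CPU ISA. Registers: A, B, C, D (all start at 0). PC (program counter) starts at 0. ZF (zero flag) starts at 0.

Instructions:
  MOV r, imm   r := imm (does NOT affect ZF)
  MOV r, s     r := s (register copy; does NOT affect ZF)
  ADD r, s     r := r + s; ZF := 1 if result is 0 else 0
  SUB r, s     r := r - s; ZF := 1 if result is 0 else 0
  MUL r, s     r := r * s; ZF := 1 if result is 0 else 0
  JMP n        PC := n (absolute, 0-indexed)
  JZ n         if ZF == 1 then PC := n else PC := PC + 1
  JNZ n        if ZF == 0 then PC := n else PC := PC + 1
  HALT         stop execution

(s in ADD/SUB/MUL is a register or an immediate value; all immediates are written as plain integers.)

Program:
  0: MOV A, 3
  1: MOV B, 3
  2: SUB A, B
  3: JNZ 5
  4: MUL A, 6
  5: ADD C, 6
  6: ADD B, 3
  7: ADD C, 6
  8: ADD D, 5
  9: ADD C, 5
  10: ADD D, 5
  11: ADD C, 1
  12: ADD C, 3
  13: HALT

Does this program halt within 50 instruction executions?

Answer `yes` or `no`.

Answer: yes

Derivation:
Step 1: PC=0 exec 'MOV A, 3'. After: A=3 B=0 C=0 D=0 ZF=0 PC=1
Step 2: PC=1 exec 'MOV B, 3'. After: A=3 B=3 C=0 D=0 ZF=0 PC=2
Step 3: PC=2 exec 'SUB A, B'. After: A=0 B=3 C=0 D=0 ZF=1 PC=3
Step 4: PC=3 exec 'JNZ 5'. After: A=0 B=3 C=0 D=0 ZF=1 PC=4
Step 5: PC=4 exec 'MUL A, 6'. After: A=0 B=3 C=0 D=0 ZF=1 PC=5
Step 6: PC=5 exec 'ADD C, 6'. After: A=0 B=3 C=6 D=0 ZF=0 PC=6
Step 7: PC=6 exec 'ADD B, 3'. After: A=0 B=6 C=6 D=0 ZF=0 PC=7
Step 8: PC=7 exec 'ADD C, 6'. After: A=0 B=6 C=12 D=0 ZF=0 PC=8
Step 9: PC=8 exec 'ADD D, 5'. After: A=0 B=6 C=12 D=5 ZF=0 PC=9
Step 10: PC=9 exec 'ADD C, 5'. After: A=0 B=6 C=17 D=5 ZF=0 PC=10
Step 11: PC=10 exec 'ADD D, 5'. After: A=0 B=6 C=17 D=10 ZF=0 PC=11
Step 12: PC=11 exec 'ADD C, 1'. After: A=0 B=6 C=18 D=10 ZF=0 PC=12
Step 13: PC=12 exec 'ADD C, 3'. After: A=0 B=6 C=21 D=10 ZF=0 PC=13
Step 14: PC=13 exec 'HALT'. After: A=0 B=6 C=21 D=10 ZF=0 PC=13 HALTED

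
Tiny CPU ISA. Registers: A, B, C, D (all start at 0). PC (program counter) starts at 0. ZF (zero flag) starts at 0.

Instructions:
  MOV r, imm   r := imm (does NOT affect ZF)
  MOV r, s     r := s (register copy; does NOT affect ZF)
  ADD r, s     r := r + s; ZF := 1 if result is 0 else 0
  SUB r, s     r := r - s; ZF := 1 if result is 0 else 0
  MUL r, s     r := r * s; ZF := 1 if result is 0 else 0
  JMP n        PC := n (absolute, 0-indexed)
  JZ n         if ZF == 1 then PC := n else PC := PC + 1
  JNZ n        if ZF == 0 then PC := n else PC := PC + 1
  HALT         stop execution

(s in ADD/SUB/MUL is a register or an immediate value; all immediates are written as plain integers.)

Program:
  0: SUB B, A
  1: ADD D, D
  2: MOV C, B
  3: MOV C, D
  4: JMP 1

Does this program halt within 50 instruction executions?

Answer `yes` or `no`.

Answer: no

Derivation:
Step 1: PC=0 exec 'SUB B, A'. After: A=0 B=0 C=0 D=0 ZF=1 PC=1
Step 2: PC=1 exec 'ADD D, D'. After: A=0 B=0 C=0 D=0 ZF=1 PC=2
Step 3: PC=2 exec 'MOV C, B'. After: A=0 B=0 C=0 D=0 ZF=1 PC=3
Step 4: PC=3 exec 'MOV C, D'. After: A=0 B=0 C=0 D=0 ZF=1 PC=4
Step 5: PC=4 exec 'JMP 1'. After: A=0 B=0 C=0 D=0 ZF=1 PC=1
State after step 5 equals state after step 1: the program is in a cycle of length 4 and will never halt.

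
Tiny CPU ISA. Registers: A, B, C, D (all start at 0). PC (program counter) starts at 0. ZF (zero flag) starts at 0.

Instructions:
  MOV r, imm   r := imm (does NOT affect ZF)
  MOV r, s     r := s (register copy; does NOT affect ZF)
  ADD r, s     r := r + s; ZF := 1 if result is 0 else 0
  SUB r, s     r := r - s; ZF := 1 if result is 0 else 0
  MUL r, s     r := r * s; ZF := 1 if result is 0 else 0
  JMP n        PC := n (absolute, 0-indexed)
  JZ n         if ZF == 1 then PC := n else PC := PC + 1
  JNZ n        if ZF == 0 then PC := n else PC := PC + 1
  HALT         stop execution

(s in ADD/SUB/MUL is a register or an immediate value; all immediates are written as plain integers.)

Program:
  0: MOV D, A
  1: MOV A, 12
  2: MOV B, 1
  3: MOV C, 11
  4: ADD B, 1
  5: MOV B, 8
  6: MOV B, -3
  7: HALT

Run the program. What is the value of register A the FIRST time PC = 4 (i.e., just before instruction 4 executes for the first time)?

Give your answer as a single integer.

Step 1: PC=0 exec 'MOV D, A'. After: A=0 B=0 C=0 D=0 ZF=0 PC=1
Step 2: PC=1 exec 'MOV A, 12'. After: A=12 B=0 C=0 D=0 ZF=0 PC=2
Step 3: PC=2 exec 'MOV B, 1'. After: A=12 B=1 C=0 D=0 ZF=0 PC=3
Step 4: PC=3 exec 'MOV C, 11'. After: A=12 B=1 C=11 D=0 ZF=0 PC=4
First time PC=4: A=12

12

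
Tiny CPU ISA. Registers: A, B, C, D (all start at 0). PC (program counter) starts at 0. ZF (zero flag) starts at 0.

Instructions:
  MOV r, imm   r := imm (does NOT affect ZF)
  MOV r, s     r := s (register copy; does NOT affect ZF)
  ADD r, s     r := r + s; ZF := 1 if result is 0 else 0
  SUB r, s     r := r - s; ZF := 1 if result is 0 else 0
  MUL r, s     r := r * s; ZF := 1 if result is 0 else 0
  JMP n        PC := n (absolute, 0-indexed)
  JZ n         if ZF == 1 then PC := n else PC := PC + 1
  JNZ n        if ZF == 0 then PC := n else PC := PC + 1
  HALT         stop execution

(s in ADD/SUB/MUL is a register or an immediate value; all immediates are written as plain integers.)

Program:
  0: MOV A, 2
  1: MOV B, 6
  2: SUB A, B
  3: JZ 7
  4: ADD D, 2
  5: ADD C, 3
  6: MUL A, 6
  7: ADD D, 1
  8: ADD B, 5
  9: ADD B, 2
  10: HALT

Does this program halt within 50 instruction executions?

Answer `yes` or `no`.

Answer: yes

Derivation:
Step 1: PC=0 exec 'MOV A, 2'. After: A=2 B=0 C=0 D=0 ZF=0 PC=1
Step 2: PC=1 exec 'MOV B, 6'. After: A=2 B=6 C=0 D=0 ZF=0 PC=2
Step 3: PC=2 exec 'SUB A, B'. After: A=-4 B=6 C=0 D=0 ZF=0 PC=3
Step 4: PC=3 exec 'JZ 7'. After: A=-4 B=6 C=0 D=0 ZF=0 PC=4
Step 5: PC=4 exec 'ADD D, 2'. After: A=-4 B=6 C=0 D=2 ZF=0 PC=5
Step 6: PC=5 exec 'ADD C, 3'. After: A=-4 B=6 C=3 D=2 ZF=0 PC=6
Step 7: PC=6 exec 'MUL A, 6'. After: A=-24 B=6 C=3 D=2 ZF=0 PC=7
Step 8: PC=7 exec 'ADD D, 1'. After: A=-24 B=6 C=3 D=3 ZF=0 PC=8
Step 9: PC=8 exec 'ADD B, 5'. After: A=-24 B=11 C=3 D=3 ZF=0 PC=9
Step 10: PC=9 exec 'ADD B, 2'. After: A=-24 B=13 C=3 D=3 ZF=0 PC=10
Step 11: PC=10 exec 'HALT'. After: A=-24 B=13 C=3 D=3 ZF=0 PC=10 HALTED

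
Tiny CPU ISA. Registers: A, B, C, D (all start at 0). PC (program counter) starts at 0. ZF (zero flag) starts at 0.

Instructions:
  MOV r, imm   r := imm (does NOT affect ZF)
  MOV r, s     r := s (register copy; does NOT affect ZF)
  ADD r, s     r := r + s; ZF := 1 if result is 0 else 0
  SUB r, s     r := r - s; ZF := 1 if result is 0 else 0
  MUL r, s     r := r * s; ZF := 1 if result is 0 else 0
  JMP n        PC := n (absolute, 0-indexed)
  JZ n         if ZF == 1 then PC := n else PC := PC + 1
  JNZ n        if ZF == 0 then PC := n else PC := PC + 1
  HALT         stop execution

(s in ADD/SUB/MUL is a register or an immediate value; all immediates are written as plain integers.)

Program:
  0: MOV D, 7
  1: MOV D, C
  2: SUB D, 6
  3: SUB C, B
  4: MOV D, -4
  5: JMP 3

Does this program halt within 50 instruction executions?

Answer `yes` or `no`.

Step 1: PC=0 exec 'MOV D, 7'. After: A=0 B=0 C=0 D=7 ZF=0 PC=1
Step 2: PC=1 exec 'MOV D, C'. After: A=0 B=0 C=0 D=0 ZF=0 PC=2
Step 3: PC=2 exec 'SUB D, 6'. After: A=0 B=0 C=0 D=-6 ZF=0 PC=3
Step 4: PC=3 exec 'SUB C, B'. After: A=0 B=0 C=0 D=-6 ZF=1 PC=4
Step 5: PC=4 exec 'MOV D, -4'. After: A=0 B=0 C=0 D=-4 ZF=1 PC=5
Step 6: PC=5 exec 'JMP 3'. After: A=0 B=0 C=0 D=-4 ZF=1 PC=3
Step 7: PC=3 exec 'SUB C, B'. After: A=0 B=0 C=0 D=-4 ZF=1 PC=4
Step 8: PC=4 exec 'MOV D, -4'. After: A=0 B=0 C=0 D=-4 ZF=1 PC=5
State after step 8 equals state after step 5: the program is in a cycle of length 3 and will never halt.

Answer: no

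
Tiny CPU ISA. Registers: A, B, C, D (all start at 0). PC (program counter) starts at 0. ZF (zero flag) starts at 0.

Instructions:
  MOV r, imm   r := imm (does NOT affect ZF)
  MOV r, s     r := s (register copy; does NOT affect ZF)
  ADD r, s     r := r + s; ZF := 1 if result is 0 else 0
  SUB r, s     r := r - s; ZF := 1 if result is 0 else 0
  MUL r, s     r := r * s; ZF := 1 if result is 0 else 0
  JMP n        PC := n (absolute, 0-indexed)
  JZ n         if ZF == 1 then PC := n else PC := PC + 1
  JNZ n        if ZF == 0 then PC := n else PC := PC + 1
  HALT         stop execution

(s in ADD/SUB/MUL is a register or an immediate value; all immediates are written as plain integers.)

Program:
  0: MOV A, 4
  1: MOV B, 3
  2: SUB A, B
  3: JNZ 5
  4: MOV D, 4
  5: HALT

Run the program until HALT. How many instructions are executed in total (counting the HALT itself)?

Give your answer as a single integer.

Step 1: PC=0 exec 'MOV A, 4'. After: A=4 B=0 C=0 D=0 ZF=0 PC=1
Step 2: PC=1 exec 'MOV B, 3'. After: A=4 B=3 C=0 D=0 ZF=0 PC=2
Step 3: PC=2 exec 'SUB A, B'. After: A=1 B=3 C=0 D=0 ZF=0 PC=3
Step 4: PC=3 exec 'JNZ 5'. After: A=1 B=3 C=0 D=0 ZF=0 PC=5
Step 5: PC=5 exec 'HALT'. After: A=1 B=3 C=0 D=0 ZF=0 PC=5 HALTED
Total instructions executed: 5

Answer: 5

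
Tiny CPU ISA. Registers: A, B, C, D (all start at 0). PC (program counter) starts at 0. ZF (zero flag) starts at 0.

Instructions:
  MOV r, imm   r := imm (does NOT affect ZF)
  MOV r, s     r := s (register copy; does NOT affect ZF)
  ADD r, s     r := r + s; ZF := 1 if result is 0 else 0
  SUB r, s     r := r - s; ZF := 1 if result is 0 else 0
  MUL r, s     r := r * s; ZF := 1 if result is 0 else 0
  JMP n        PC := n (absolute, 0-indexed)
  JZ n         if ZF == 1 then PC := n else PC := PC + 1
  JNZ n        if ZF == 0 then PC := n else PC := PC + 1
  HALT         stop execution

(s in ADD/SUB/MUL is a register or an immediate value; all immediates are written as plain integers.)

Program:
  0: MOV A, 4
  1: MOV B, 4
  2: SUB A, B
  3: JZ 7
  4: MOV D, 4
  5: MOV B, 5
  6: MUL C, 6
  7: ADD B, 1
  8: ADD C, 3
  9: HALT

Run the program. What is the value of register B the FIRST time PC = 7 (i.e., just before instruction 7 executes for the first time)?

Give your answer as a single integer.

Step 1: PC=0 exec 'MOV A, 4'. After: A=4 B=0 C=0 D=0 ZF=0 PC=1
Step 2: PC=1 exec 'MOV B, 4'. After: A=4 B=4 C=0 D=0 ZF=0 PC=2
Step 3: PC=2 exec 'SUB A, B'. After: A=0 B=4 C=0 D=0 ZF=1 PC=3
Step 4: PC=3 exec 'JZ 7'. After: A=0 B=4 C=0 D=0 ZF=1 PC=7
First time PC=7: B=4

4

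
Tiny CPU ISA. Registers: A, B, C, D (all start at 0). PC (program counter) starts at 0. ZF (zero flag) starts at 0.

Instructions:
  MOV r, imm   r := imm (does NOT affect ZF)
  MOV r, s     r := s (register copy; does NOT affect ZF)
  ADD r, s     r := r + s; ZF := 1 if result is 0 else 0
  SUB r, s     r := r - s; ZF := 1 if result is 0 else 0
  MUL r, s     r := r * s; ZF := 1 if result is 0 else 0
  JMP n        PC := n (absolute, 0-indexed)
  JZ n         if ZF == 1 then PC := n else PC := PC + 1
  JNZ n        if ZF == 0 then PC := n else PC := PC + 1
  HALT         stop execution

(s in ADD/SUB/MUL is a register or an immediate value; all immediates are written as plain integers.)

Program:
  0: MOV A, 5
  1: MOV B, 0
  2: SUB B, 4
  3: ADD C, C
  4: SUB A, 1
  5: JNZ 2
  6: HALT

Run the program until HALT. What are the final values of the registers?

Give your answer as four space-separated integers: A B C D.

Step 1: PC=0 exec 'MOV A, 5'. After: A=5 B=0 C=0 D=0 ZF=0 PC=1
Step 2: PC=1 exec 'MOV B, 0'. After: A=5 B=0 C=0 D=0 ZF=0 PC=2
Step 3: PC=2 exec 'SUB B, 4'. After: A=5 B=-4 C=0 D=0 ZF=0 PC=3
Step 4: PC=3 exec 'ADD C, C'. After: A=5 B=-4 C=0 D=0 ZF=1 PC=4
Step 5: PC=4 exec 'SUB A, 1'. After: A=4 B=-4 C=0 D=0 ZF=0 PC=5
Step 6: PC=5 exec 'JNZ 2'. After: A=4 B=-4 C=0 D=0 ZF=0 PC=2
Step 7: PC=2 exec 'SUB B, 4'. After: A=4 B=-8 C=0 D=0 ZF=0 PC=3
Step 8: PC=3 exec 'ADD C, C'. After: A=4 B=-8 C=0 D=0 ZF=1 PC=4
Step 9: PC=4 exec 'SUB A, 1'. After: A=3 B=-8 C=0 D=0 ZF=0 PC=5
Step 10: PC=5 exec 'JNZ 2'. After: A=3 B=-8 C=0 D=0 ZF=0 PC=2
Step 11: PC=2 exec 'SUB B, 4'. After: A=3 B=-12 C=0 D=0 ZF=0 PC=3
Step 12: PC=3 exec 'ADD C, C'. After: A=3 B=-12 C=0 D=0 ZF=1 PC=4
Step 13: PC=4 exec 'SUB A, 1'. After: A=2 B=-12 C=0 D=0 ZF=0 PC=5
Step 14: PC=5 exec 'JNZ 2'. After: A=2 B=-12 C=0 D=0 ZF=0 PC=2
Step 15: PC=2 exec 'SUB B, 4'. After: A=2 B=-16 C=0 D=0 ZF=0 PC=3
Step 16: PC=3 exec 'ADD C, C'. After: A=2 B=-16 C=0 D=0 ZF=1 PC=4
Step 17: PC=4 exec 'SUB A, 1'. After: A=1 B=-16 C=0 D=0 ZF=0 PC=5
Step 18: PC=5 exec 'JNZ 2'. After: A=1 B=-16 C=0 D=0 ZF=0 PC=2
Step 19: PC=2 exec 'SUB B, 4'. After: A=1 B=-20 C=0 D=0 ZF=0 PC=3
Step 20: PC=3 exec 'ADD C, C'. After: A=1 B=-20 C=0 D=0 ZF=1 PC=4
Step 21: PC=4 exec 'SUB A, 1'. After: A=0 B=-20 C=0 D=0 ZF=1 PC=5
Step 22: PC=5 exec 'JNZ 2'. After: A=0 B=-20 C=0 D=0 ZF=1 PC=6
Step 23: PC=6 exec 'HALT'. After: A=0 B=-20 C=0 D=0 ZF=1 PC=6 HALTED

Answer: 0 -20 0 0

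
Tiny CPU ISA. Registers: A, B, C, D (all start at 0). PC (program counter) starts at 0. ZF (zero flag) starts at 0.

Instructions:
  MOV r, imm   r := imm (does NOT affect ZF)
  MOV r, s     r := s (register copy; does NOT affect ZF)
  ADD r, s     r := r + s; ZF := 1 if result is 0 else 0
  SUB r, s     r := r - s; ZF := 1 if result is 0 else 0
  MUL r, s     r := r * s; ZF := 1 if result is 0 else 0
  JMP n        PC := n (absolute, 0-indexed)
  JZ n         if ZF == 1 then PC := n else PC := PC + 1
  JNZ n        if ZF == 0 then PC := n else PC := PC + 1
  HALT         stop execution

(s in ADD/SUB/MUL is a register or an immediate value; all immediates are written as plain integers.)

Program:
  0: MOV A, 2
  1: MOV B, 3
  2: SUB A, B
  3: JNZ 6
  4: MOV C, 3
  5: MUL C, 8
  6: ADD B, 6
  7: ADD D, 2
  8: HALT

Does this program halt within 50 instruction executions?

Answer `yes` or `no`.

Answer: yes

Derivation:
Step 1: PC=0 exec 'MOV A, 2'. After: A=2 B=0 C=0 D=0 ZF=0 PC=1
Step 2: PC=1 exec 'MOV B, 3'. After: A=2 B=3 C=0 D=0 ZF=0 PC=2
Step 3: PC=2 exec 'SUB A, B'. After: A=-1 B=3 C=0 D=0 ZF=0 PC=3
Step 4: PC=3 exec 'JNZ 6'. After: A=-1 B=3 C=0 D=0 ZF=0 PC=6
Step 5: PC=6 exec 'ADD B, 6'. After: A=-1 B=9 C=0 D=0 ZF=0 PC=7
Step 6: PC=7 exec 'ADD D, 2'. After: A=-1 B=9 C=0 D=2 ZF=0 PC=8
Step 7: PC=8 exec 'HALT'. After: A=-1 B=9 C=0 D=2 ZF=0 PC=8 HALTED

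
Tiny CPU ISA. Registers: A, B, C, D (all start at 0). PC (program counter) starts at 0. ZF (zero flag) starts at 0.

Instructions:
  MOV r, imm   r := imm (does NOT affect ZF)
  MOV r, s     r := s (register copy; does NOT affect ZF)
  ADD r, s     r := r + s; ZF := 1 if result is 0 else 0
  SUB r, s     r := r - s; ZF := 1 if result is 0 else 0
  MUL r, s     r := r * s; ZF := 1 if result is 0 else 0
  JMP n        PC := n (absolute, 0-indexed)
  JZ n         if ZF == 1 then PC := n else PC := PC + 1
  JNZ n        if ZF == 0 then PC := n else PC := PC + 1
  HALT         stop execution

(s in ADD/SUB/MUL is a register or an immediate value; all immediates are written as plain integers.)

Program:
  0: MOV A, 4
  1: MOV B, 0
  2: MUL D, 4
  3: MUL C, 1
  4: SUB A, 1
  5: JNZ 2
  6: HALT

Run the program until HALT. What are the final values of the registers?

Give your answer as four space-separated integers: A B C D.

Answer: 0 0 0 0

Derivation:
Step 1: PC=0 exec 'MOV A, 4'. After: A=4 B=0 C=0 D=0 ZF=0 PC=1
Step 2: PC=1 exec 'MOV B, 0'. After: A=4 B=0 C=0 D=0 ZF=0 PC=2
Step 3: PC=2 exec 'MUL D, 4'. After: A=4 B=0 C=0 D=0 ZF=1 PC=3
Step 4: PC=3 exec 'MUL C, 1'. After: A=4 B=0 C=0 D=0 ZF=1 PC=4
Step 5: PC=4 exec 'SUB A, 1'. After: A=3 B=0 C=0 D=0 ZF=0 PC=5
Step 6: PC=5 exec 'JNZ 2'. After: A=3 B=0 C=0 D=0 ZF=0 PC=2
Step 7: PC=2 exec 'MUL D, 4'. After: A=3 B=0 C=0 D=0 ZF=1 PC=3
Step 8: PC=3 exec 'MUL C, 1'. After: A=3 B=0 C=0 D=0 ZF=1 PC=4
Step 9: PC=4 exec 'SUB A, 1'. After: A=2 B=0 C=0 D=0 ZF=0 PC=5
Step 10: PC=5 exec 'JNZ 2'. After: A=2 B=0 C=0 D=0 ZF=0 PC=2
Step 11: PC=2 exec 'MUL D, 4'. After: A=2 B=0 C=0 D=0 ZF=1 PC=3
Step 12: PC=3 exec 'MUL C, 1'. After: A=2 B=0 C=0 D=0 ZF=1 PC=4
Step 13: PC=4 exec 'SUB A, 1'. After: A=1 B=0 C=0 D=0 ZF=0 PC=5
Step 14: PC=5 exec 'JNZ 2'. After: A=1 B=0 C=0 D=0 ZF=0 PC=2
Step 15: PC=2 exec 'MUL D, 4'. After: A=1 B=0 C=0 D=0 ZF=1 PC=3
Step 16: PC=3 exec 'MUL C, 1'. After: A=1 B=0 C=0 D=0 ZF=1 PC=4
Step 17: PC=4 exec 'SUB A, 1'. After: A=0 B=0 C=0 D=0 ZF=1 PC=5
Step 18: PC=5 exec 'JNZ 2'. After: A=0 B=0 C=0 D=0 ZF=1 PC=6
Step 19: PC=6 exec 'HALT'. After: A=0 B=0 C=0 D=0 ZF=1 PC=6 HALTED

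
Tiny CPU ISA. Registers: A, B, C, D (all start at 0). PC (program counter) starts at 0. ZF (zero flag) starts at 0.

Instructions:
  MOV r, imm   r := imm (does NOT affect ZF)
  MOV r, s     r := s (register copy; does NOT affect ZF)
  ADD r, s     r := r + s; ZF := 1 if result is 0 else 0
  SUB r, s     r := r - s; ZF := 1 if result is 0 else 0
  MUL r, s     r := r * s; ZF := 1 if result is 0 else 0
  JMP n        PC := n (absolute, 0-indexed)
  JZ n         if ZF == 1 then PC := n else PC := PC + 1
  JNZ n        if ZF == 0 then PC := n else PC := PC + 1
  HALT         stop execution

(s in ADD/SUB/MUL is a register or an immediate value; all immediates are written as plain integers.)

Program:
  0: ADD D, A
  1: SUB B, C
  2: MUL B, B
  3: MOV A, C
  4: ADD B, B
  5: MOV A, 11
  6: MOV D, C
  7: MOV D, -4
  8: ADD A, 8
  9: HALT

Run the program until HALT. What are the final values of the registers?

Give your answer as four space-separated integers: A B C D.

Step 1: PC=0 exec 'ADD D, A'. After: A=0 B=0 C=0 D=0 ZF=1 PC=1
Step 2: PC=1 exec 'SUB B, C'. After: A=0 B=0 C=0 D=0 ZF=1 PC=2
Step 3: PC=2 exec 'MUL B, B'. After: A=0 B=0 C=0 D=0 ZF=1 PC=3
Step 4: PC=3 exec 'MOV A, C'. After: A=0 B=0 C=0 D=0 ZF=1 PC=4
Step 5: PC=4 exec 'ADD B, B'. After: A=0 B=0 C=0 D=0 ZF=1 PC=5
Step 6: PC=5 exec 'MOV A, 11'. After: A=11 B=0 C=0 D=0 ZF=1 PC=6
Step 7: PC=6 exec 'MOV D, C'. After: A=11 B=0 C=0 D=0 ZF=1 PC=7
Step 8: PC=7 exec 'MOV D, -4'. After: A=11 B=0 C=0 D=-4 ZF=1 PC=8
Step 9: PC=8 exec 'ADD A, 8'. After: A=19 B=0 C=0 D=-4 ZF=0 PC=9
Step 10: PC=9 exec 'HALT'. After: A=19 B=0 C=0 D=-4 ZF=0 PC=9 HALTED

Answer: 19 0 0 -4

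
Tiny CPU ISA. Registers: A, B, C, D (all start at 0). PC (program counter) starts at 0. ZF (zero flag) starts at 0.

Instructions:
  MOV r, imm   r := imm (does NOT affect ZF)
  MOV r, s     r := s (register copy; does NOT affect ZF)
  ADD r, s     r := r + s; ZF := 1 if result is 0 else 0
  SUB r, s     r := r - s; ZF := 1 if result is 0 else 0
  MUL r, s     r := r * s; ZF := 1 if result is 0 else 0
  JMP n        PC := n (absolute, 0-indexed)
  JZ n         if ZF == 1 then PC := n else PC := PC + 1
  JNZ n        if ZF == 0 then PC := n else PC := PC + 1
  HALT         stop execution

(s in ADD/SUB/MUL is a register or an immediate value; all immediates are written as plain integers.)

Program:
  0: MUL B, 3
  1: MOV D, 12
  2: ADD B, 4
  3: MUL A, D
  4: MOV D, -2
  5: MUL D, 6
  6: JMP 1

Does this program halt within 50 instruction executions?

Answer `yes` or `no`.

Answer: no

Derivation:
Step 1: PC=0 exec 'MUL B, 3'. After: A=0 B=0 C=0 D=0 ZF=1 PC=1
Step 2: PC=1 exec 'MOV D, 12'. After: A=0 B=0 C=0 D=12 ZF=1 PC=2
Step 3: PC=2 exec 'ADD B, 4'. After: A=0 B=4 C=0 D=12 ZF=0 PC=3
Step 4: PC=3 exec 'MUL A, D'. After: A=0 B=4 C=0 D=12 ZF=1 PC=4
Step 5: PC=4 exec 'MOV D, -2'. After: A=0 B=4 C=0 D=-2 ZF=1 PC=5
Step 6: PC=5 exec 'MUL D, 6'. After: A=0 B=4 C=0 D=-12 ZF=0 PC=6
Step 7: PC=6 exec 'JMP 1'. After: A=0 B=4 C=0 D=-12 ZF=0 PC=1
Step 8: PC=1 exec 'MOV D, 12'. After: A=0 B=4 C=0 D=12 ZF=0 PC=2
Step 9: PC=2 exec 'ADD B, 4'. After: A=0 B=8 C=0 D=12 ZF=0 PC=3
Step 10: PC=3 exec 'MUL A, D'. After: A=0 B=8 C=0 D=12 ZF=1 PC=4
Step 11: PC=4 exec 'MOV D, -2'. After: A=0 B=8 C=0 D=-2 ZF=1 PC=5
Step 12: PC=5 exec 'MUL D, 6'. After: A=0 B=8 C=0 D=-12 ZF=0 PC=6
Step 13: PC=6 exec 'JMP 1'. After: A=0 B=8 C=0 D=-12 ZF=0 PC=1
Step 14: PC=1 exec 'MOV D, 12'. After: A=0 B=8 C=0 D=12 ZF=0 PC=2
Step 15: PC=2 exec 'ADD B, 4'. After: A=0 B=12 C=0 D=12 ZF=0 PC=3
After 50 steps: not halted. PC revisits the same instructions with no path to HALT; will never halt.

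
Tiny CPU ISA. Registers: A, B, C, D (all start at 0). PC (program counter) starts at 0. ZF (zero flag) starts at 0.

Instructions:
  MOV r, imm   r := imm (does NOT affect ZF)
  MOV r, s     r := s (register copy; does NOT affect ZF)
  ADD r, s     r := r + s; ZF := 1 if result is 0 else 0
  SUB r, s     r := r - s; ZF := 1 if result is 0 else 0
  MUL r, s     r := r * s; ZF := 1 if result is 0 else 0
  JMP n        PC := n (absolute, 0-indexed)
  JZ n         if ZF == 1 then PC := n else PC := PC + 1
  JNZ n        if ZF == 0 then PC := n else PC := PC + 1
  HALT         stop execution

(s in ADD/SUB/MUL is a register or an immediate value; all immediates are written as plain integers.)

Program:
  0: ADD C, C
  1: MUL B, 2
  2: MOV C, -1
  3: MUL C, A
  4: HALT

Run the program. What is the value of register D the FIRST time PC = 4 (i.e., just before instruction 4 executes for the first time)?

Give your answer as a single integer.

Step 1: PC=0 exec 'ADD C, C'. After: A=0 B=0 C=0 D=0 ZF=1 PC=1
Step 2: PC=1 exec 'MUL B, 2'. After: A=0 B=0 C=0 D=0 ZF=1 PC=2
Step 3: PC=2 exec 'MOV C, -1'. After: A=0 B=0 C=-1 D=0 ZF=1 PC=3
Step 4: PC=3 exec 'MUL C, A'. After: A=0 B=0 C=0 D=0 ZF=1 PC=4
First time PC=4: D=0

0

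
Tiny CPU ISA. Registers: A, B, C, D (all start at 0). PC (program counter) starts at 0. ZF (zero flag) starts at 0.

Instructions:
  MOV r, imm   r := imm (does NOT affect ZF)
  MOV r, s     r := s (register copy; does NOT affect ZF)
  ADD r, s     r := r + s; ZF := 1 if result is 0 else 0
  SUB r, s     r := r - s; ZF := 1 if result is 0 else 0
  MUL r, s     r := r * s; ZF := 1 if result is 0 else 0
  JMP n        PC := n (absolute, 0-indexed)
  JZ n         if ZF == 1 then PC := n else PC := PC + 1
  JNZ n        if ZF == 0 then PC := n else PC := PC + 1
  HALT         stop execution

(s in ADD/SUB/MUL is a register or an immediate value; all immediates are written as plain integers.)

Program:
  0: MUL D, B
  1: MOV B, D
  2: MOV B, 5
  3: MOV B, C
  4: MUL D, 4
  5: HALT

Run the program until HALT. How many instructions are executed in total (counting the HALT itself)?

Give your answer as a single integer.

Step 1: PC=0 exec 'MUL D, B'. After: A=0 B=0 C=0 D=0 ZF=1 PC=1
Step 2: PC=1 exec 'MOV B, D'. After: A=0 B=0 C=0 D=0 ZF=1 PC=2
Step 3: PC=2 exec 'MOV B, 5'. After: A=0 B=5 C=0 D=0 ZF=1 PC=3
Step 4: PC=3 exec 'MOV B, C'. After: A=0 B=0 C=0 D=0 ZF=1 PC=4
Step 5: PC=4 exec 'MUL D, 4'. After: A=0 B=0 C=0 D=0 ZF=1 PC=5
Step 6: PC=5 exec 'HALT'. After: A=0 B=0 C=0 D=0 ZF=1 PC=5 HALTED
Total instructions executed: 6

Answer: 6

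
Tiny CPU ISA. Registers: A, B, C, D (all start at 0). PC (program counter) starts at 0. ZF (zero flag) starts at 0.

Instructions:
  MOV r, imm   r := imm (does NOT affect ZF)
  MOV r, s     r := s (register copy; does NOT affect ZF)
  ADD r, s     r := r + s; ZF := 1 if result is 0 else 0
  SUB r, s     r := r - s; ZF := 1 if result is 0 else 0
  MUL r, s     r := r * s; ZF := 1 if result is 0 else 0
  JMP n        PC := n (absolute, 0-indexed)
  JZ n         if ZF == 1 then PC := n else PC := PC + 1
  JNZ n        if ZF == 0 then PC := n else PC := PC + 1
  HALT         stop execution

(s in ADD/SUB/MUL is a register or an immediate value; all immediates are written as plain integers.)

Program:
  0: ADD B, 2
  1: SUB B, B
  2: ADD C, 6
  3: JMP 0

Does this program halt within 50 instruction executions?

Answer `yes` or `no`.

Step 1: PC=0 exec 'ADD B, 2'. After: A=0 B=2 C=0 D=0 ZF=0 PC=1
Step 2: PC=1 exec 'SUB B, B'. After: A=0 B=0 C=0 D=0 ZF=1 PC=2
Step 3: PC=2 exec 'ADD C, 6'. After: A=0 B=0 C=6 D=0 ZF=0 PC=3
Step 4: PC=3 exec 'JMP 0'. After: A=0 B=0 C=6 D=0 ZF=0 PC=0
Step 5: PC=0 exec 'ADD B, 2'. After: A=0 B=2 C=6 D=0 ZF=0 PC=1
Step 6: PC=1 exec 'SUB B, B'. After: A=0 B=0 C=6 D=0 ZF=1 PC=2
Step 7: PC=2 exec 'ADD C, 6'. After: A=0 B=0 C=12 D=0 ZF=0 PC=3
Step 8: PC=3 exec 'JMP 0'. After: A=0 B=0 C=12 D=0 ZF=0 PC=0
Step 9: PC=0 exec 'ADD B, 2'. After: A=0 B=2 C=12 D=0 ZF=0 PC=1
Step 10: PC=1 exec 'SUB B, B'. After: A=0 B=0 C=12 D=0 ZF=1 PC=2
Step 11: PC=2 exec 'ADD C, 6'. After: A=0 B=0 C=18 D=0 ZF=0 PC=3
Step 12: PC=3 exec 'JMP 0'. After: A=0 B=0 C=18 D=0 ZF=0 PC=0
Step 13: PC=0 exec 'ADD B, 2'. After: A=0 B=2 C=18 D=0 ZF=0 PC=1
Step 14: PC=1 exec 'SUB B, B'. After: A=0 B=0 C=18 D=0 ZF=1 PC=2
Step 15: PC=2 exec 'ADD C, 6'. After: A=0 B=0 C=24 D=0 ZF=0 PC=3
After 50 steps: not halted. PC revisits the same instructions with no path to HALT; will never halt.

Answer: no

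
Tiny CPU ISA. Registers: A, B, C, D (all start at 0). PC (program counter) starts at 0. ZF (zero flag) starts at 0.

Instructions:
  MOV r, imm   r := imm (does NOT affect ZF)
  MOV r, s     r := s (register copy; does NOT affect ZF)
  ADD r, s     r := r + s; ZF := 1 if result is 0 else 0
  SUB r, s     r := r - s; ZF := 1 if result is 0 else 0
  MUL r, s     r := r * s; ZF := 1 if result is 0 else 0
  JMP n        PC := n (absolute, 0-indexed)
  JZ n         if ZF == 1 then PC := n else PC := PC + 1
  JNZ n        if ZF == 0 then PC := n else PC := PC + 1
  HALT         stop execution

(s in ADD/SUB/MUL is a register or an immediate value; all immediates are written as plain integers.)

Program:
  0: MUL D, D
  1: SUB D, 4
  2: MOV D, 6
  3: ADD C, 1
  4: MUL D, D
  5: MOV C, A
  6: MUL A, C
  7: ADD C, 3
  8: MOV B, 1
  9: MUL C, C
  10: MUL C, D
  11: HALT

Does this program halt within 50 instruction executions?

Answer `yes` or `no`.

Step 1: PC=0 exec 'MUL D, D'. After: A=0 B=0 C=0 D=0 ZF=1 PC=1
Step 2: PC=1 exec 'SUB D, 4'. After: A=0 B=0 C=0 D=-4 ZF=0 PC=2
Step 3: PC=2 exec 'MOV D, 6'. After: A=0 B=0 C=0 D=6 ZF=0 PC=3
Step 4: PC=3 exec 'ADD C, 1'. After: A=0 B=0 C=1 D=6 ZF=0 PC=4
Step 5: PC=4 exec 'MUL D, D'. After: A=0 B=0 C=1 D=36 ZF=0 PC=5
Step 6: PC=5 exec 'MOV C, A'. After: A=0 B=0 C=0 D=36 ZF=0 PC=6
Step 7: PC=6 exec 'MUL A, C'. After: A=0 B=0 C=0 D=36 ZF=1 PC=7
Step 8: PC=7 exec 'ADD C, 3'. After: A=0 B=0 C=3 D=36 ZF=0 PC=8
Step 9: PC=8 exec 'MOV B, 1'. After: A=0 B=1 C=3 D=36 ZF=0 PC=9
Step 10: PC=9 exec 'MUL C, C'. After: A=0 B=1 C=9 D=36 ZF=0 PC=10
Step 11: PC=10 exec 'MUL C, D'. After: A=0 B=1 C=324 D=36 ZF=0 PC=11
Step 12: PC=11 exec 'HALT'. After: A=0 B=1 C=324 D=36 ZF=0 PC=11 HALTED

Answer: yes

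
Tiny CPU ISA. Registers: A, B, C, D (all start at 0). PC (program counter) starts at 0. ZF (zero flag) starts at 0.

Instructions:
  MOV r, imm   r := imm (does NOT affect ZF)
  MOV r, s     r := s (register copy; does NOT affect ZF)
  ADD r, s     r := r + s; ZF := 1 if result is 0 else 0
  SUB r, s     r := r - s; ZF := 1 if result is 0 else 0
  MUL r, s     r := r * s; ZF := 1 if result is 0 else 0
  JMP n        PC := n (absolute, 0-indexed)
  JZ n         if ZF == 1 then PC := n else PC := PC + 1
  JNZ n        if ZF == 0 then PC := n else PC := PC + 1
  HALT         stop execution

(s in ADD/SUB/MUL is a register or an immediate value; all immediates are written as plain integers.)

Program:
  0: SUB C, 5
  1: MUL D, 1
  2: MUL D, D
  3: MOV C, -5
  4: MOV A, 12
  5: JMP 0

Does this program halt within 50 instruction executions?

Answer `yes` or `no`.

Answer: no

Derivation:
Step 1: PC=0 exec 'SUB C, 5'. After: A=0 B=0 C=-5 D=0 ZF=0 PC=1
Step 2: PC=1 exec 'MUL D, 1'. After: A=0 B=0 C=-5 D=0 ZF=1 PC=2
Step 3: PC=2 exec 'MUL D, D'. After: A=0 B=0 C=-5 D=0 ZF=1 PC=3
Step 4: PC=3 exec 'MOV C, -5'. After: A=0 B=0 C=-5 D=0 ZF=1 PC=4
Step 5: PC=4 exec 'MOV A, 12'. After: A=12 B=0 C=-5 D=0 ZF=1 PC=5
Step 6: PC=5 exec 'JMP 0'. After: A=12 B=0 C=-5 D=0 ZF=1 PC=0
Step 7: PC=0 exec 'SUB C, 5'. After: A=12 B=0 C=-10 D=0 ZF=0 PC=1
Step 8: PC=1 exec 'MUL D, 1'. After: A=12 B=0 C=-10 D=0 ZF=1 PC=2
Step 9: PC=2 exec 'MUL D, D'. After: A=12 B=0 C=-10 D=0 ZF=1 PC=3
Step 10: PC=3 exec 'MOV C, -5'. After: A=12 B=0 C=-5 D=0 ZF=1 PC=4
Step 11: PC=4 exec 'MOV A, 12'. After: A=12 B=0 C=-5 D=0 ZF=1 PC=5
State after step 11 equals state after step 5: the program is in a cycle of length 6 and will never halt.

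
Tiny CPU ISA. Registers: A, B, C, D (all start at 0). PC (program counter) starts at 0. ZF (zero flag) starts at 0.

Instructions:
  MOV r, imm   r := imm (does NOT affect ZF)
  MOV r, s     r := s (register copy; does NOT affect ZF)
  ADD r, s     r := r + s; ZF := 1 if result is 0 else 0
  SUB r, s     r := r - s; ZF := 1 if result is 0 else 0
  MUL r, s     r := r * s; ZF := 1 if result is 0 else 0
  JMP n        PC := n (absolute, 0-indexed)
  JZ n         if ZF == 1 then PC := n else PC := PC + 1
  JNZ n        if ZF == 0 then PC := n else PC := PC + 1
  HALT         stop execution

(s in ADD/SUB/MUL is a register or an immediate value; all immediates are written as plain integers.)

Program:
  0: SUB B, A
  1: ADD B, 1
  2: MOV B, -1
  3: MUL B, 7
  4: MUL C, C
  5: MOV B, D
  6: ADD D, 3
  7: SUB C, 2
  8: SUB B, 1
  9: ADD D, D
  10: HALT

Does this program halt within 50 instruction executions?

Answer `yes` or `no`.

Answer: yes

Derivation:
Step 1: PC=0 exec 'SUB B, A'. After: A=0 B=0 C=0 D=0 ZF=1 PC=1
Step 2: PC=1 exec 'ADD B, 1'. After: A=0 B=1 C=0 D=0 ZF=0 PC=2
Step 3: PC=2 exec 'MOV B, -1'. After: A=0 B=-1 C=0 D=0 ZF=0 PC=3
Step 4: PC=3 exec 'MUL B, 7'. After: A=0 B=-7 C=0 D=0 ZF=0 PC=4
Step 5: PC=4 exec 'MUL C, C'. After: A=0 B=-7 C=0 D=0 ZF=1 PC=5
Step 6: PC=5 exec 'MOV B, D'. After: A=0 B=0 C=0 D=0 ZF=1 PC=6
Step 7: PC=6 exec 'ADD D, 3'. After: A=0 B=0 C=0 D=3 ZF=0 PC=7
Step 8: PC=7 exec 'SUB C, 2'. After: A=0 B=0 C=-2 D=3 ZF=0 PC=8
Step 9: PC=8 exec 'SUB B, 1'. After: A=0 B=-1 C=-2 D=3 ZF=0 PC=9
Step 10: PC=9 exec 'ADD D, D'. After: A=0 B=-1 C=-2 D=6 ZF=0 PC=10
Step 11: PC=10 exec 'HALT'. After: A=0 B=-1 C=-2 D=6 ZF=0 PC=10 HALTED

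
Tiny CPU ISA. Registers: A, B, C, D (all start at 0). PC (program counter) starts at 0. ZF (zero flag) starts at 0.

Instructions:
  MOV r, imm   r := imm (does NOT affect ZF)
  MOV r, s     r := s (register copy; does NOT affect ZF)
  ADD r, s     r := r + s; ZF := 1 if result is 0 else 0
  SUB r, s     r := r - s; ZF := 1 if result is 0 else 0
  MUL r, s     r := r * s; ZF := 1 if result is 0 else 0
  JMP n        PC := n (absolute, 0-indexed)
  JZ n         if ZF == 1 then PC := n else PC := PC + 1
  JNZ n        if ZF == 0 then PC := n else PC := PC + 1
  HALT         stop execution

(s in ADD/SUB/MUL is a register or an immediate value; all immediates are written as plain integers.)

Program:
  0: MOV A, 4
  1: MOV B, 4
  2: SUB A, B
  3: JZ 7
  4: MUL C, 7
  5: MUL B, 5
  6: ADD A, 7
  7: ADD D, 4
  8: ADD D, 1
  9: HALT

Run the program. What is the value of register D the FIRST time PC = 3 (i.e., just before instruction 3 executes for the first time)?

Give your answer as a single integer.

Step 1: PC=0 exec 'MOV A, 4'. After: A=4 B=0 C=0 D=0 ZF=0 PC=1
Step 2: PC=1 exec 'MOV B, 4'. After: A=4 B=4 C=0 D=0 ZF=0 PC=2
Step 3: PC=2 exec 'SUB A, B'. After: A=0 B=4 C=0 D=0 ZF=1 PC=3
First time PC=3: D=0

0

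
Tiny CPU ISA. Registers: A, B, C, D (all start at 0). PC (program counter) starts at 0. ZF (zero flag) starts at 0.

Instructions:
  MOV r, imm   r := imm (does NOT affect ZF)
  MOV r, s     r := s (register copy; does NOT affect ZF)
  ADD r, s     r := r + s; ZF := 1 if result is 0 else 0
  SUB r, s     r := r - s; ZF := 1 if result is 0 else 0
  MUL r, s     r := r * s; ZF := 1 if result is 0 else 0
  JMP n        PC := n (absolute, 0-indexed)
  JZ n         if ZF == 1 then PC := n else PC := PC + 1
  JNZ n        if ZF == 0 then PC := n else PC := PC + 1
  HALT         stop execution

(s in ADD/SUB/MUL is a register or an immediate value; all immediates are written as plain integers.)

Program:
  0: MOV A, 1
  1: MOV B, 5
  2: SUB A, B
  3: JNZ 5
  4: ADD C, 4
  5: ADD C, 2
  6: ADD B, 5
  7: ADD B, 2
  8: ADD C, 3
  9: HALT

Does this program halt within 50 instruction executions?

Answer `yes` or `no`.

Answer: yes

Derivation:
Step 1: PC=0 exec 'MOV A, 1'. After: A=1 B=0 C=0 D=0 ZF=0 PC=1
Step 2: PC=1 exec 'MOV B, 5'. After: A=1 B=5 C=0 D=0 ZF=0 PC=2
Step 3: PC=2 exec 'SUB A, B'. After: A=-4 B=5 C=0 D=0 ZF=0 PC=3
Step 4: PC=3 exec 'JNZ 5'. After: A=-4 B=5 C=0 D=0 ZF=0 PC=5
Step 5: PC=5 exec 'ADD C, 2'. After: A=-4 B=5 C=2 D=0 ZF=0 PC=6
Step 6: PC=6 exec 'ADD B, 5'. After: A=-4 B=10 C=2 D=0 ZF=0 PC=7
Step 7: PC=7 exec 'ADD B, 2'. After: A=-4 B=12 C=2 D=0 ZF=0 PC=8
Step 8: PC=8 exec 'ADD C, 3'. After: A=-4 B=12 C=5 D=0 ZF=0 PC=9
Step 9: PC=9 exec 'HALT'. After: A=-4 B=12 C=5 D=0 ZF=0 PC=9 HALTED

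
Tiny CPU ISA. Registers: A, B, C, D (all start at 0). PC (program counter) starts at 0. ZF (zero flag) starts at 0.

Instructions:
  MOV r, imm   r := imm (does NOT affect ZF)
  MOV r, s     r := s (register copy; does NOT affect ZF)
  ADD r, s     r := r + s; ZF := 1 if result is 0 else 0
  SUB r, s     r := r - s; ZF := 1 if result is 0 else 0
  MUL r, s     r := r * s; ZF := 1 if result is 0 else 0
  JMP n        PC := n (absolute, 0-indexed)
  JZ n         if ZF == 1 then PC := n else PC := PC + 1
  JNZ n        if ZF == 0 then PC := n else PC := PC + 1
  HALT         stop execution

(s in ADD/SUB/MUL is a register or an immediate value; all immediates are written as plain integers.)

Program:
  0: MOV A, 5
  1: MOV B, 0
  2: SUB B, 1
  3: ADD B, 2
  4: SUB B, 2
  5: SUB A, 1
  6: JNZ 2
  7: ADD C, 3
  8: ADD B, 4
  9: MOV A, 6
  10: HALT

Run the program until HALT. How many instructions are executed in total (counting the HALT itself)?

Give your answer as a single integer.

Step 1: PC=0 exec 'MOV A, 5'. After: A=5 B=0 C=0 D=0 ZF=0 PC=1
Step 2: PC=1 exec 'MOV B, 0'. After: A=5 B=0 C=0 D=0 ZF=0 PC=2
Step 3: PC=2 exec 'SUB B, 1'. After: A=5 B=-1 C=0 D=0 ZF=0 PC=3
Step 4: PC=3 exec 'ADD B, 2'. After: A=5 B=1 C=0 D=0 ZF=0 PC=4
Step 5: PC=4 exec 'SUB B, 2'. After: A=5 B=-1 C=0 D=0 ZF=0 PC=5
Step 6: PC=5 exec 'SUB A, 1'. After: A=4 B=-1 C=0 D=0 ZF=0 PC=6
Step 7: PC=6 exec 'JNZ 2'. After: A=4 B=-1 C=0 D=0 ZF=0 PC=2
Step 8: PC=2 exec 'SUB B, 1'. After: A=4 B=-2 C=0 D=0 ZF=0 PC=3
Step 9: PC=3 exec 'ADD B, 2'. After: A=4 B=0 C=0 D=0 ZF=1 PC=4
Step 10: PC=4 exec 'SUB B, 2'. After: A=4 B=-2 C=0 D=0 ZF=0 PC=5
Step 11: PC=5 exec 'SUB A, 1'. After: A=3 B=-2 C=0 D=0 ZF=0 PC=6
Step 12: PC=6 exec 'JNZ 2'. After: A=3 B=-2 C=0 D=0 ZF=0 PC=2
Step 13: PC=2 exec 'SUB B, 1'. After: A=3 B=-3 C=0 D=0 ZF=0 PC=3
Step 14: PC=3 exec 'ADD B, 2'. After: A=3 B=-1 C=0 D=0 ZF=0 PC=4
Step 15: PC=4 exec 'SUB B, 2'. After: A=3 B=-3 C=0 D=0 ZF=0 PC=5
Step 16: PC=5 exec 'SUB A, 1'. After: A=2 B=-3 C=0 D=0 ZF=0 PC=6
Step 17: PC=6 exec 'JNZ 2'. After: A=2 B=-3 C=0 D=0 ZF=0 PC=2
Step 18: PC=2 exec 'SUB B, 1'. After: A=2 B=-4 C=0 D=0 ZF=0 PC=3
Step 19: PC=3 exec 'ADD B, 2'. After: A=2 B=-2 C=0 D=0 ZF=0 PC=4
Step 20: PC=4 exec 'SUB B, 2'. After: A=2 B=-4 C=0 D=0 ZF=0 PC=5
Step 21: PC=5 exec 'SUB A, 1'. After: A=1 B=-4 C=0 D=0 ZF=0 PC=6
Step 22: PC=6 exec 'JNZ 2'. After: A=1 B=-4 C=0 D=0 ZF=0 PC=2
Step 23: PC=2 exec 'SUB B, 1'. After: A=1 B=-5 C=0 D=0 ZF=0 PC=3
Step 24: PC=3 exec 'ADD B, 2'. After: A=1 B=-3 C=0 D=0 ZF=0 PC=4
Step 25: PC=4 exec 'SUB B, 2'. After: A=1 B=-5 C=0 D=0 ZF=0 PC=5
Step 26: PC=5 exec 'SUB A, 1'. After: A=0 B=-5 C=0 D=0 ZF=1 PC=6
Step 27: PC=6 exec 'JNZ 2'. After: A=0 B=-5 C=0 D=0 ZF=1 PC=7
Step 28: PC=7 exec 'ADD C, 3'. After: A=0 B=-5 C=3 D=0 ZF=0 PC=8
Step 29: PC=8 exec 'ADD B, 4'. After: A=0 B=-1 C=3 D=0 ZF=0 PC=9
Step 30: PC=9 exec 'MOV A, 6'. After: A=6 B=-1 C=3 D=0 ZF=0 PC=10
Step 31: PC=10 exec 'HALT'. After: A=6 B=-1 C=3 D=0 ZF=0 PC=10 HALTED
Total instructions executed: 31

Answer: 31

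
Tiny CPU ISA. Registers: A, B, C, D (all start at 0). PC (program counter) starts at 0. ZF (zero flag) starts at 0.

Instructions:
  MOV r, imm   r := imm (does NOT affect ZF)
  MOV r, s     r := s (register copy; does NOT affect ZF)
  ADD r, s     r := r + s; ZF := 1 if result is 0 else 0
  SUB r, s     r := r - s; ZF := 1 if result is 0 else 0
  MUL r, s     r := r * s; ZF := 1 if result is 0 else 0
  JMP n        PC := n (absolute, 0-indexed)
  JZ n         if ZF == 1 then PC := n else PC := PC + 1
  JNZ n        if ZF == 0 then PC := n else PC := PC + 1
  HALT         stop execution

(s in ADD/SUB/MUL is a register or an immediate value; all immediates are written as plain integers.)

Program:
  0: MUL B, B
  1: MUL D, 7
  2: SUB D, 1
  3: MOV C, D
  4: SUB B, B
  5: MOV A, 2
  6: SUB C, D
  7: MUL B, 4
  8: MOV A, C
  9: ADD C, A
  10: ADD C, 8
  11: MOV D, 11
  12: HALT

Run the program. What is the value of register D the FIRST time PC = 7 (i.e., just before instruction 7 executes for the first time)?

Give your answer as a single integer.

Step 1: PC=0 exec 'MUL B, B'. After: A=0 B=0 C=0 D=0 ZF=1 PC=1
Step 2: PC=1 exec 'MUL D, 7'. After: A=0 B=0 C=0 D=0 ZF=1 PC=2
Step 3: PC=2 exec 'SUB D, 1'. After: A=0 B=0 C=0 D=-1 ZF=0 PC=3
Step 4: PC=3 exec 'MOV C, D'. After: A=0 B=0 C=-1 D=-1 ZF=0 PC=4
Step 5: PC=4 exec 'SUB B, B'. After: A=0 B=0 C=-1 D=-1 ZF=1 PC=5
Step 6: PC=5 exec 'MOV A, 2'. After: A=2 B=0 C=-1 D=-1 ZF=1 PC=6
Step 7: PC=6 exec 'SUB C, D'. After: A=2 B=0 C=0 D=-1 ZF=1 PC=7
First time PC=7: D=-1

-1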